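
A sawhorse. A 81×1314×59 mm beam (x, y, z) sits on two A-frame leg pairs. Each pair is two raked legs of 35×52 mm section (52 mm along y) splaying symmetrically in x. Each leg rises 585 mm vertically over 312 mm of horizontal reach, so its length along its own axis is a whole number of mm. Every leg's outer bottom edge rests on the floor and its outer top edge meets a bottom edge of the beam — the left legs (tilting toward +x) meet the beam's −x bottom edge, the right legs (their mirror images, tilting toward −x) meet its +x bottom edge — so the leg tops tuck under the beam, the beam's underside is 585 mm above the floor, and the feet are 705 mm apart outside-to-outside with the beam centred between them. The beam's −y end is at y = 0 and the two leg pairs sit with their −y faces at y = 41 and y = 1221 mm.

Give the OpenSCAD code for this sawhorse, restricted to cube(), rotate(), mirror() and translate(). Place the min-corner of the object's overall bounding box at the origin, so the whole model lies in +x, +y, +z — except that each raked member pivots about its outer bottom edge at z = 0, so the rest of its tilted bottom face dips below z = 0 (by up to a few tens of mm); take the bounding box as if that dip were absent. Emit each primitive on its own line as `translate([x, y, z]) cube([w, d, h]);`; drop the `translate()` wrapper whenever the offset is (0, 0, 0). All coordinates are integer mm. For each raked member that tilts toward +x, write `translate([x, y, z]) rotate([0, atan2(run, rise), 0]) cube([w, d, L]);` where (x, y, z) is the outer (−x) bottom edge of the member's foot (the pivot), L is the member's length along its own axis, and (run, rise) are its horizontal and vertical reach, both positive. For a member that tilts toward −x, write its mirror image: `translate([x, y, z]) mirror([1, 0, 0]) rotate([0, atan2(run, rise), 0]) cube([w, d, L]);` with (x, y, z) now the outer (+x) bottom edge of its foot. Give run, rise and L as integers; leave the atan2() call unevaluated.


translate([312, 0, 585]) cube([81, 1314, 59]);
translate([0, 41, 0]) rotate([0, atan2(312, 585), 0]) cube([35, 52, 663]);
translate([705, 41, 0]) mirror([1, 0, 0]) rotate([0, atan2(312, 585), 0]) cube([35, 52, 663]);
translate([0, 1221, 0]) rotate([0, atan2(312, 585), 0]) cube([35, 52, 663]);
translate([705, 1221, 0]) mirror([1, 0, 0]) rotate([0, atan2(312, 585), 0]) cube([35, 52, 663]);


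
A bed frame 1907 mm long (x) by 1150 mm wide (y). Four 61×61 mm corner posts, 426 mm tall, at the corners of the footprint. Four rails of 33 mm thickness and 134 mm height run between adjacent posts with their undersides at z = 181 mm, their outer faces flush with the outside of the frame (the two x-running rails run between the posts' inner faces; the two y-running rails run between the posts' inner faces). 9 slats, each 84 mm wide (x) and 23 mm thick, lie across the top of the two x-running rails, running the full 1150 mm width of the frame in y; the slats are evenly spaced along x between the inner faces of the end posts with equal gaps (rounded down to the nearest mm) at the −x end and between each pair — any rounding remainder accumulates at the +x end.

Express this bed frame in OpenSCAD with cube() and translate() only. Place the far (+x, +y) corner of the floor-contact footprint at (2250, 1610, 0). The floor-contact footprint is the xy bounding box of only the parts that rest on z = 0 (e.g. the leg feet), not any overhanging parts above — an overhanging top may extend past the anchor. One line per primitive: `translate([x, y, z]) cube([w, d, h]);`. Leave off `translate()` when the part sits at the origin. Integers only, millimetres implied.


translate([343, 460, 0]) cube([61, 61, 426]);
translate([343, 1549, 0]) cube([61, 61, 426]);
translate([2189, 460, 0]) cube([61, 61, 426]);
translate([2189, 1549, 0]) cube([61, 61, 426]);
translate([404, 460, 181]) cube([1785, 33, 134]);
translate([404, 1577, 181]) cube([1785, 33, 134]);
translate([343, 521, 181]) cube([33, 1028, 134]);
translate([2217, 521, 181]) cube([33, 1028, 134]);
translate([506, 460, 315]) cube([84, 1150, 23]);
translate([692, 460, 315]) cube([84, 1150, 23]);
translate([878, 460, 315]) cube([84, 1150, 23]);
translate([1064, 460, 315]) cube([84, 1150, 23]);
translate([1250, 460, 315]) cube([84, 1150, 23]);
translate([1436, 460, 315]) cube([84, 1150, 23]);
translate([1622, 460, 315]) cube([84, 1150, 23]);
translate([1808, 460, 315]) cube([84, 1150, 23]);
translate([1994, 460, 315]) cube([84, 1150, 23]);


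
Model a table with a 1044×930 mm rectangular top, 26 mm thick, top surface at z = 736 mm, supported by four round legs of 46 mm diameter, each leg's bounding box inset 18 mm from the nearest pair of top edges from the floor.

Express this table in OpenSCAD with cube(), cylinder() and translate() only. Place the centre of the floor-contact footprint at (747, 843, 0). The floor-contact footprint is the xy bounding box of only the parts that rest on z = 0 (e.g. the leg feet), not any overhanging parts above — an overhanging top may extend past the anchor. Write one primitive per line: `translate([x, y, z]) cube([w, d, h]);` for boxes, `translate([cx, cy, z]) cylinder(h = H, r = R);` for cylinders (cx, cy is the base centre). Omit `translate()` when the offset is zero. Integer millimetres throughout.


translate([225, 378, 710]) cube([1044, 930, 26]);
translate([266, 419, 0]) cylinder(h = 710, r = 23);
translate([1228, 419, 0]) cylinder(h = 710, r = 23);
translate([266, 1267, 0]) cylinder(h = 710, r = 23);
translate([1228, 1267, 0]) cylinder(h = 710, r = 23);


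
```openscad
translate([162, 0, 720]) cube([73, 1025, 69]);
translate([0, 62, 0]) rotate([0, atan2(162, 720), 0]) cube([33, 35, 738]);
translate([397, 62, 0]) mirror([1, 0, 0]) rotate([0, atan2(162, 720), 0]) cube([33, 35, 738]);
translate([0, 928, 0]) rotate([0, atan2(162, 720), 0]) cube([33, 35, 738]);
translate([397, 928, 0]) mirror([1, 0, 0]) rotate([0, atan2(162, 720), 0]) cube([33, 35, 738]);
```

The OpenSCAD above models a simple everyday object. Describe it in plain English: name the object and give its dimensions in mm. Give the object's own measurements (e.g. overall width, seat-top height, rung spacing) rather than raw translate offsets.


A sawhorse. A 73×1025×69 mm beam (x, y, z) sits on two A-frame leg pairs. Each pair is two raked legs of 33×35 mm section (35 mm along y) splaying symmetrically in x. Each leg rises 720 mm vertically over 162 mm of horizontal reach and is 738 mm long along its own axis. Every leg's outer bottom edge rests on the floor and its outer top edge meets a bottom edge of the beam — the left legs (tilting toward +x) meet the beam's −x bottom edge, the right legs (their mirror images, tilting toward −x) meet its +x bottom edge — so the leg tops tuck under the beam, the beam's underside is 720 mm above the floor, and the feet are 397 mm apart outside-to-outside with the beam centred between them. The two leg pairs are set in 62 mm from either end of the beam.


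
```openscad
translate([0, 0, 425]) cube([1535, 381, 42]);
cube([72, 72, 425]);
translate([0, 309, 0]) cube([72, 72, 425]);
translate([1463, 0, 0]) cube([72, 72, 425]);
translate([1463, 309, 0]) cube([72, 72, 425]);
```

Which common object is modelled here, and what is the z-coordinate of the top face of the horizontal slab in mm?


A bench. The seat-top height is 467 mm.

A long slab on four corner posts — a bench. The slab sits at z = 425 with thickness 42, so the top is 425 + 42 = 467 mm.


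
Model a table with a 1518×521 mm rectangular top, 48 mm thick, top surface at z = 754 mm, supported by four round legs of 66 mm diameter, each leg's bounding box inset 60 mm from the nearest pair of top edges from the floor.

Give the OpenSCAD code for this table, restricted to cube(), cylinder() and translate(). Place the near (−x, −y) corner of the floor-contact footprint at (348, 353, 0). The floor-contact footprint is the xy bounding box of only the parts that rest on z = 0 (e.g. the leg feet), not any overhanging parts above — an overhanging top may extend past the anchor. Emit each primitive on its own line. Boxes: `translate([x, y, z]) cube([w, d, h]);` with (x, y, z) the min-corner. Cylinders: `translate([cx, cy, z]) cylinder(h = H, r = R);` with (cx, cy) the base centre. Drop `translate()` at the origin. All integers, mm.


translate([288, 293, 706]) cube([1518, 521, 48]);
translate([381, 386, 0]) cylinder(h = 706, r = 33);
translate([1713, 386, 0]) cylinder(h = 706, r = 33);
translate([381, 721, 0]) cylinder(h = 706, r = 33);
translate([1713, 721, 0]) cylinder(h = 706, r = 33);


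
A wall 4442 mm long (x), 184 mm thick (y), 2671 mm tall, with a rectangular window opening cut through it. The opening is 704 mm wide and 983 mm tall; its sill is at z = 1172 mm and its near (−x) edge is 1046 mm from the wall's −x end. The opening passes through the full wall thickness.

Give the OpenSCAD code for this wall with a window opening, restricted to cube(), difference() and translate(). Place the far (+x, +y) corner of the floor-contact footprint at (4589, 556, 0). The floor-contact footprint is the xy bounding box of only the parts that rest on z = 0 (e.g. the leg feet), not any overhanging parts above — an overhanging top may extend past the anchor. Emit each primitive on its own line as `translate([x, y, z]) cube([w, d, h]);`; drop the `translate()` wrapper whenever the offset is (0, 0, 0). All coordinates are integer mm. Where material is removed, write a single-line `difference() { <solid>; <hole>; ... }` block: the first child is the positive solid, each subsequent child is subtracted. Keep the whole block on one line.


difference() { translate([147, 372, 0]) cube([4442, 184, 2671]); translate([1193, 372, 1172]) cube([704, 184, 983]); }


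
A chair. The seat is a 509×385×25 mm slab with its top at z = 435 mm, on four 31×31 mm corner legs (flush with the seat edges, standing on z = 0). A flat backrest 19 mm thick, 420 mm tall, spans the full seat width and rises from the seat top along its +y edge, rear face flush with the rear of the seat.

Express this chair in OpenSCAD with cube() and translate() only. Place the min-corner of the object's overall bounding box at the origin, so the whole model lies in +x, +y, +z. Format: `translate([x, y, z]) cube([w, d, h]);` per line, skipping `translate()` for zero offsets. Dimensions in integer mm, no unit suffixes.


translate([0, 0, 410]) cube([509, 385, 25]);
cube([31, 31, 410]);
translate([478, 0, 0]) cube([31, 31, 410]);
translate([0, 354, 0]) cube([31, 31, 410]);
translate([478, 354, 0]) cube([31, 31, 410]);
translate([0, 366, 435]) cube([509, 19, 420]);


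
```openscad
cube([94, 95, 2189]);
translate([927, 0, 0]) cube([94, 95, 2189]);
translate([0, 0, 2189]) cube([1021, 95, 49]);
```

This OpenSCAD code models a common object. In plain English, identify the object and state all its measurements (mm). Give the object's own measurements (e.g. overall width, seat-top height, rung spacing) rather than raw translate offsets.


A door frame. The clear opening is 833 mm wide and 2189 mm high. Two 94 mm wide jambs, 95 mm deep, stand either side of the opening from the floor to the top of the opening. A 49 mm thick head sits across the top of both jambs, spanning the full outside width of the frame.


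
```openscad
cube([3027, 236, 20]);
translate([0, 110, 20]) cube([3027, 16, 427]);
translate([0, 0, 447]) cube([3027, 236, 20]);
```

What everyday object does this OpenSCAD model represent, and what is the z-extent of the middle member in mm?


An I-beam. The web height is 427 mm.

Two wide flanges with a thin centred web — an I-beam. Overall 467 mm minus two 20 mm flanges gives a web of 467 − 2·20 = 427 mm.


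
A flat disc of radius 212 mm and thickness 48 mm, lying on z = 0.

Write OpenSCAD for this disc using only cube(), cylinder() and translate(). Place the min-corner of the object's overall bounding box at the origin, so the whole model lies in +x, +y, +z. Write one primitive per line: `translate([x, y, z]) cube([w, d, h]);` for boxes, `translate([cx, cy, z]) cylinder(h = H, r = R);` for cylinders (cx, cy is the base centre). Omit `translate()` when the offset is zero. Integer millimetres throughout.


translate([212, 212, 0]) cylinder(h = 48, r = 212);


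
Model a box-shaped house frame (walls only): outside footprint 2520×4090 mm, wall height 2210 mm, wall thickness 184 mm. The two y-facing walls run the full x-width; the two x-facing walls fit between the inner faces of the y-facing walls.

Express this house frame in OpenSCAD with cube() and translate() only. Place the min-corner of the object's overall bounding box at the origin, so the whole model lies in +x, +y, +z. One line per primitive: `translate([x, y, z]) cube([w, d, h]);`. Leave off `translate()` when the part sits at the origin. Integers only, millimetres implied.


cube([2520, 184, 2210]);
translate([0, 3906, 0]) cube([2520, 184, 2210]);
translate([0, 184, 0]) cube([184, 3722, 2210]);
translate([2336, 184, 0]) cube([184, 3722, 2210]);


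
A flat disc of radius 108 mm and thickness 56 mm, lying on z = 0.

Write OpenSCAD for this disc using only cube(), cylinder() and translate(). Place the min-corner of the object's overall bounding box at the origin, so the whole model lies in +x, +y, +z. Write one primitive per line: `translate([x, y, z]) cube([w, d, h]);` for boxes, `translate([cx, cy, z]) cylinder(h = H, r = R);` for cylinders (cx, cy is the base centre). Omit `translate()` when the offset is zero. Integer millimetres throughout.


translate([108, 108, 0]) cylinder(h = 56, r = 108);


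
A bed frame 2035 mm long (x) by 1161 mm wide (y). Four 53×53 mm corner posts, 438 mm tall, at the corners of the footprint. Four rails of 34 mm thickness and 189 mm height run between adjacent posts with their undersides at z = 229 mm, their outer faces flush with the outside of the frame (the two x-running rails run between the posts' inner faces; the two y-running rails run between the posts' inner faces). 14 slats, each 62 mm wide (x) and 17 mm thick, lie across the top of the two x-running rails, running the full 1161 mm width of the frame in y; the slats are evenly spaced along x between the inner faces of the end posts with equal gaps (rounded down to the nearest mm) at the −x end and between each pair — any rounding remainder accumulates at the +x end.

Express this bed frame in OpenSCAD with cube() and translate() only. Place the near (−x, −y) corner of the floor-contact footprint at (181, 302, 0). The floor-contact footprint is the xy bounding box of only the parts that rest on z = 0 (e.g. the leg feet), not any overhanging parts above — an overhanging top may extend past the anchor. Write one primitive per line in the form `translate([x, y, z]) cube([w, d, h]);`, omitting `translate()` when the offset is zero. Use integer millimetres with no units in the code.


translate([181, 302, 0]) cube([53, 53, 438]);
translate([181, 1410, 0]) cube([53, 53, 438]);
translate([2163, 302, 0]) cube([53, 53, 438]);
translate([2163, 1410, 0]) cube([53, 53, 438]);
translate([234, 302, 229]) cube([1929, 34, 189]);
translate([234, 1429, 229]) cube([1929, 34, 189]);
translate([181, 355, 229]) cube([34, 1055, 189]);
translate([2182, 355, 229]) cube([34, 1055, 189]);
translate([304, 302, 418]) cube([62, 1161, 17]);
translate([436, 302, 418]) cube([62, 1161, 17]);
translate([568, 302, 418]) cube([62, 1161, 17]);
translate([700, 302, 418]) cube([62, 1161, 17]);
translate([832, 302, 418]) cube([62, 1161, 17]);
translate([964, 302, 418]) cube([62, 1161, 17]);
translate([1096, 302, 418]) cube([62, 1161, 17]);
translate([1228, 302, 418]) cube([62, 1161, 17]);
translate([1360, 302, 418]) cube([62, 1161, 17]);
translate([1492, 302, 418]) cube([62, 1161, 17]);
translate([1624, 302, 418]) cube([62, 1161, 17]);
translate([1756, 302, 418]) cube([62, 1161, 17]);
translate([1888, 302, 418]) cube([62, 1161, 17]);
translate([2020, 302, 418]) cube([62, 1161, 17]);


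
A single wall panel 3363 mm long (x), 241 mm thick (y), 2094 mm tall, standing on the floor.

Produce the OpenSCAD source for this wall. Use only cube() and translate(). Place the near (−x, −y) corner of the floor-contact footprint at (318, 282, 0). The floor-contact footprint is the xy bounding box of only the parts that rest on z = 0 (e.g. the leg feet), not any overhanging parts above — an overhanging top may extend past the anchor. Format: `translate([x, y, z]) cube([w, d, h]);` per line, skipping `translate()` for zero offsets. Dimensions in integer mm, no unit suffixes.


translate([318, 282, 0]) cube([3363, 241, 2094]);


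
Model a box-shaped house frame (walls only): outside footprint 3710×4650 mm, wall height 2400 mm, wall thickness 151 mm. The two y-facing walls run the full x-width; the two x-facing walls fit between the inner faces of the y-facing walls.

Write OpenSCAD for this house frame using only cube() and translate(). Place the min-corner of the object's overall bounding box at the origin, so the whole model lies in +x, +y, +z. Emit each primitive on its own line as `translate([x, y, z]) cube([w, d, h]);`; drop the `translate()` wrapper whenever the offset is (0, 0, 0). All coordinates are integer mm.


cube([3710, 151, 2400]);
translate([0, 4499, 0]) cube([3710, 151, 2400]);
translate([0, 151, 0]) cube([151, 4348, 2400]);
translate([3559, 151, 0]) cube([151, 4348, 2400]);


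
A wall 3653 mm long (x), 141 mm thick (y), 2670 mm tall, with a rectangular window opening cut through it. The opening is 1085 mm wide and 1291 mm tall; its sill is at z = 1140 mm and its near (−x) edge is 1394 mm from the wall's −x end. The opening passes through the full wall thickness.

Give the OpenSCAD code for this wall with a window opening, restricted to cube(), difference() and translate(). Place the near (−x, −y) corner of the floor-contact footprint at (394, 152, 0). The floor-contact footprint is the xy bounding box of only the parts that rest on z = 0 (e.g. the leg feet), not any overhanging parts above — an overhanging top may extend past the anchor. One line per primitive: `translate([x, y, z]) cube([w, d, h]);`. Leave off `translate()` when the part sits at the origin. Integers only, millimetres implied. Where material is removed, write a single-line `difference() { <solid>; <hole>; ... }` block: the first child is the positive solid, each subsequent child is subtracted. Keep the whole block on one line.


difference() { translate([394, 152, 0]) cube([3653, 141, 2670]); translate([1788, 152, 1140]) cube([1085, 141, 1291]); }


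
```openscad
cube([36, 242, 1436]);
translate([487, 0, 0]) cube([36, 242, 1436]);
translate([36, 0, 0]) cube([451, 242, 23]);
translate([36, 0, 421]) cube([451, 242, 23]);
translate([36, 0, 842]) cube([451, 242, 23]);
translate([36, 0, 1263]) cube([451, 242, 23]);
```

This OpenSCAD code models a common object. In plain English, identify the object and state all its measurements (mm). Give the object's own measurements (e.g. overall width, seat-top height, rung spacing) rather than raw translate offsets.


An open bookshelf. Two side panels, each 36 mm thick, 242 mm deep and 1436 mm tall, stand 523 mm apart (outside-to-outside). Between them sit 4 shelves, each 23 mm thick and 242 mm deep, spanning the full gap between the sides. The bottom shelf rests on the floor (its underside at z = 0) and the clear gap between one shelf's top and the next shelf's underside is 398 mm.


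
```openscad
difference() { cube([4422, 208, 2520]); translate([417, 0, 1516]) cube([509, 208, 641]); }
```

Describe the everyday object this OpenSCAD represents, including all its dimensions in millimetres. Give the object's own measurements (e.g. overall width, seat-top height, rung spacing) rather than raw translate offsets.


A wall 4422 mm long (x), 208 mm thick (y), 2520 mm tall, with a rectangular window opening cut through it. The opening is 509 mm wide and 641 mm tall; its sill is at z = 1516 mm and its near (−x) edge is 417 mm from the wall's −x end. The opening passes through the full wall thickness.


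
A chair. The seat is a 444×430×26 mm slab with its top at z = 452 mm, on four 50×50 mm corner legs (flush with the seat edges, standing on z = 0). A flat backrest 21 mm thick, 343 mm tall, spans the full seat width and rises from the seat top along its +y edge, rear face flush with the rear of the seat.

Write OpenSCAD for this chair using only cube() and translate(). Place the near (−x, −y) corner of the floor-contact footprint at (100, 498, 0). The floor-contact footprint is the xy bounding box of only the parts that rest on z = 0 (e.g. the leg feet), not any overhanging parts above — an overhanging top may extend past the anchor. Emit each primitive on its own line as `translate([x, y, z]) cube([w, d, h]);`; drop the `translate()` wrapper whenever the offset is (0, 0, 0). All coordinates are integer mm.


translate([100, 498, 426]) cube([444, 430, 26]);
translate([100, 498, 0]) cube([50, 50, 426]);
translate([494, 498, 0]) cube([50, 50, 426]);
translate([100, 878, 0]) cube([50, 50, 426]);
translate([494, 878, 0]) cube([50, 50, 426]);
translate([100, 907, 452]) cube([444, 21, 343]);


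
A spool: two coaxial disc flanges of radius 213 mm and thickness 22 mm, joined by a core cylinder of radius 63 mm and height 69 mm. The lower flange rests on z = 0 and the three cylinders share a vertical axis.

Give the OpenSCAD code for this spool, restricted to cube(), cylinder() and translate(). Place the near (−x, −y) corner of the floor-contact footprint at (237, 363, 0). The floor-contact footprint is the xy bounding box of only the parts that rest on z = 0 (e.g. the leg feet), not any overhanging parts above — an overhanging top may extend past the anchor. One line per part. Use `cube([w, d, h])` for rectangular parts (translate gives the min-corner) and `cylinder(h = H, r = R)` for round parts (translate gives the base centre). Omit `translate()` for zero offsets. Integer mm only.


translate([450, 576, 0]) cylinder(h = 22, r = 213);
translate([450, 576, 22]) cylinder(h = 69, r = 63);
translate([450, 576, 91]) cylinder(h = 22, r = 213);


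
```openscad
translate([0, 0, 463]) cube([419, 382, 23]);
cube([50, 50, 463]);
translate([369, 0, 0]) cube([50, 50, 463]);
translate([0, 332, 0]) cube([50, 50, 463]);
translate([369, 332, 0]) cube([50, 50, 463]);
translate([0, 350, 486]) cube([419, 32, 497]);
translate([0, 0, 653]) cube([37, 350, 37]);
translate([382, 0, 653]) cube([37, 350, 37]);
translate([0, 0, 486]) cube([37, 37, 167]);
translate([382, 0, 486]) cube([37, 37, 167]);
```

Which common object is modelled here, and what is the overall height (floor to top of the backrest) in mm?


A chair. The overall height is 983 mm.

A slab on four corner posts with a tall panel at the back — a chair. The seat slab sits at z = 463 with thickness 23, and the 497 mm backrest starts at the seat top, so the overall height is 463 + 23 + 497 = 983 mm.


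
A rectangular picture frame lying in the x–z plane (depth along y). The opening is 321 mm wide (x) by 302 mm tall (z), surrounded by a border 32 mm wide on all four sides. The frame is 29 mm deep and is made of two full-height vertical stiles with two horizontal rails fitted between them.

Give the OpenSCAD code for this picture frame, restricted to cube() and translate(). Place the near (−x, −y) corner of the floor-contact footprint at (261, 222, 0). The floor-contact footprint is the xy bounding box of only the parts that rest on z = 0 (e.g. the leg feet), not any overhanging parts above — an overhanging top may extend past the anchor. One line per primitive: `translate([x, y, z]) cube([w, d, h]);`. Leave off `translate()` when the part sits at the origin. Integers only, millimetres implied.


translate([261, 222, 0]) cube([32, 29, 366]);
translate([614, 222, 0]) cube([32, 29, 366]);
translate([293, 222, 0]) cube([321, 29, 32]);
translate([293, 222, 334]) cube([321, 29, 32]);


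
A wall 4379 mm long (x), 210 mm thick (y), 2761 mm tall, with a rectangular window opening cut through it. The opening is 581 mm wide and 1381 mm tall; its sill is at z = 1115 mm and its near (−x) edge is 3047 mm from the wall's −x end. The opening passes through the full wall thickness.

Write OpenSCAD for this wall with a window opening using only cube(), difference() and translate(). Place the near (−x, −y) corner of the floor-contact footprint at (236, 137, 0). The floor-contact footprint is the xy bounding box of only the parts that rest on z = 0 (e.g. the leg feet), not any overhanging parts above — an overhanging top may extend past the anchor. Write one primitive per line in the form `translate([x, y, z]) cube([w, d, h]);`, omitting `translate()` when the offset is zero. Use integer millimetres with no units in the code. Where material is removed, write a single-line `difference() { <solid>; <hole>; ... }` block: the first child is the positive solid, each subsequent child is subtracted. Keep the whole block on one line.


difference() { translate([236, 137, 0]) cube([4379, 210, 2761]); translate([3283, 137, 1115]) cube([581, 210, 1381]); }


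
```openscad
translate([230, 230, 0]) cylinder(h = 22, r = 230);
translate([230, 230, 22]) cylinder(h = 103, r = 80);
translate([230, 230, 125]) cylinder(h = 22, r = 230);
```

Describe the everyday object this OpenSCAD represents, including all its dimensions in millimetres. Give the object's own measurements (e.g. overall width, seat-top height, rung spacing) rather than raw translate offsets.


A spool: two coaxial disc flanges of radius 230 mm and thickness 22 mm, joined by a core cylinder of radius 80 mm and height 103 mm. The lower flange rests on z = 0 and the three cylinders share a vertical axis.


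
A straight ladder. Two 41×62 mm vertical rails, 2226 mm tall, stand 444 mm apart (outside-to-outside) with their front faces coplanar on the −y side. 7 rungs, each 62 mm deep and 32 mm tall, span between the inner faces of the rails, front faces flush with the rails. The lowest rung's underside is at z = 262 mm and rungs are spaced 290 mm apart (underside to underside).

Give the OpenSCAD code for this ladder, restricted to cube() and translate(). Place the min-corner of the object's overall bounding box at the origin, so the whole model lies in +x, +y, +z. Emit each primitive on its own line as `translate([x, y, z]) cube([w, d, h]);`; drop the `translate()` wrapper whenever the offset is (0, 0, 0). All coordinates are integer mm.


cube([41, 62, 2226]);
translate([403, 0, 0]) cube([41, 62, 2226]);
translate([41, 0, 262]) cube([362, 62, 32]);
translate([41, 0, 552]) cube([362, 62, 32]);
translate([41, 0, 842]) cube([362, 62, 32]);
translate([41, 0, 1132]) cube([362, 62, 32]);
translate([41, 0, 1422]) cube([362, 62, 32]);
translate([41, 0, 1712]) cube([362, 62, 32]);
translate([41, 0, 2002]) cube([362, 62, 32]);


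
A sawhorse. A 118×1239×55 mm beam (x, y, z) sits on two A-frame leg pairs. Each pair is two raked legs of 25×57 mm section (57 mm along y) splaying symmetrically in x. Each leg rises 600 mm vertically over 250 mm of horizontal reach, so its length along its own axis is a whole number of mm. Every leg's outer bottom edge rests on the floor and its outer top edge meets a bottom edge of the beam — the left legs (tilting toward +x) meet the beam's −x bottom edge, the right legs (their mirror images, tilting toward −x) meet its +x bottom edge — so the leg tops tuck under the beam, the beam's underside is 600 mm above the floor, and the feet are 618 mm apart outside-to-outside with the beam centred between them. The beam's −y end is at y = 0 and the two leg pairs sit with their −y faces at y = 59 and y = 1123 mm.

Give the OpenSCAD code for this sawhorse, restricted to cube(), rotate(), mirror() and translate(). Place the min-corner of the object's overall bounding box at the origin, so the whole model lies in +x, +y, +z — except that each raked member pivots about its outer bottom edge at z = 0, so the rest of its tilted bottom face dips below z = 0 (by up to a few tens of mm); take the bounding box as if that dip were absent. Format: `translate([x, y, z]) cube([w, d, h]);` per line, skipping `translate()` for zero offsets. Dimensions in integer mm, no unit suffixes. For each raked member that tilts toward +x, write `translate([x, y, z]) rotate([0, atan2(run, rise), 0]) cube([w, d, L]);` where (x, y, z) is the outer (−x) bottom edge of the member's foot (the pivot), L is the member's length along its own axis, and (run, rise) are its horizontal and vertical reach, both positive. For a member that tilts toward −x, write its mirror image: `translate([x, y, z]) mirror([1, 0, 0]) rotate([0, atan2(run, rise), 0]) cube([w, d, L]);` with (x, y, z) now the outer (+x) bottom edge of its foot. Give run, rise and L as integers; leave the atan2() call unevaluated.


// leg length = √(250² + 600²) = 650
// right-leg outer foot x = 2·250 + 118 = 618
// beam min-corner = (250, 0, 600)
translate([250, 0, 600]) cube([118, 1239, 55]);
translate([0, 59, 0]) rotate([0, atan2(250, 600), 0]) cube([25, 57, 650]);
translate([618, 59, 0]) mirror([1, 0, 0]) rotate([0, atan2(250, 600), 0]) cube([25, 57, 650]);
translate([0, 1123, 0]) rotate([0, atan2(250, 600), 0]) cube([25, 57, 650]);
translate([618, 1123, 0]) mirror([1, 0, 0]) rotate([0, atan2(250, 600), 0]) cube([25, 57, 650]);


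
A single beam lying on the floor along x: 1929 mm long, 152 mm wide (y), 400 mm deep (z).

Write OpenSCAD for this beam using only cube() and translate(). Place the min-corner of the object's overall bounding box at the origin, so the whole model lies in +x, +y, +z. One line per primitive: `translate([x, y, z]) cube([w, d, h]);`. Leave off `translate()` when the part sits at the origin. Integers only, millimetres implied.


cube([1929, 152, 400]);


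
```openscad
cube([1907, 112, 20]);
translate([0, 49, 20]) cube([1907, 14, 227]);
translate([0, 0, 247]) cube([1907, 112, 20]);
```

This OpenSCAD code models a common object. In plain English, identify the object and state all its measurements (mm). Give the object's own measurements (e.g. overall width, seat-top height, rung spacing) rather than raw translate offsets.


An I-beam lying along x, 1907 mm long. Overall section height 267 mm. Two flanges 112 mm wide (y) and 20 mm thick, one on the floor and one at the top; a web 14 mm thick runs between them, centred on the flange width.


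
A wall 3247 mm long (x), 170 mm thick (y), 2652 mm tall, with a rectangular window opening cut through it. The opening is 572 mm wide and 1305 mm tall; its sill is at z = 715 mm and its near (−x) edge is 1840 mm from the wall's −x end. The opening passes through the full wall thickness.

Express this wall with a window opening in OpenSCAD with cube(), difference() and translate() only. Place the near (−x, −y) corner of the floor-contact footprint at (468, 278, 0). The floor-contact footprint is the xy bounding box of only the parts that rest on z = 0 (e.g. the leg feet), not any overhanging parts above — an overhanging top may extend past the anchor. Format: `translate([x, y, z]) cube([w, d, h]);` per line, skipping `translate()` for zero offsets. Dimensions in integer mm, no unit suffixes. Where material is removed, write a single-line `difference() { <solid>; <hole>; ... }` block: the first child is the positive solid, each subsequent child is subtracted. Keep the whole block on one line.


difference() { translate([468, 278, 0]) cube([3247, 170, 2652]); translate([2308, 278, 715]) cube([572, 170, 1305]); }


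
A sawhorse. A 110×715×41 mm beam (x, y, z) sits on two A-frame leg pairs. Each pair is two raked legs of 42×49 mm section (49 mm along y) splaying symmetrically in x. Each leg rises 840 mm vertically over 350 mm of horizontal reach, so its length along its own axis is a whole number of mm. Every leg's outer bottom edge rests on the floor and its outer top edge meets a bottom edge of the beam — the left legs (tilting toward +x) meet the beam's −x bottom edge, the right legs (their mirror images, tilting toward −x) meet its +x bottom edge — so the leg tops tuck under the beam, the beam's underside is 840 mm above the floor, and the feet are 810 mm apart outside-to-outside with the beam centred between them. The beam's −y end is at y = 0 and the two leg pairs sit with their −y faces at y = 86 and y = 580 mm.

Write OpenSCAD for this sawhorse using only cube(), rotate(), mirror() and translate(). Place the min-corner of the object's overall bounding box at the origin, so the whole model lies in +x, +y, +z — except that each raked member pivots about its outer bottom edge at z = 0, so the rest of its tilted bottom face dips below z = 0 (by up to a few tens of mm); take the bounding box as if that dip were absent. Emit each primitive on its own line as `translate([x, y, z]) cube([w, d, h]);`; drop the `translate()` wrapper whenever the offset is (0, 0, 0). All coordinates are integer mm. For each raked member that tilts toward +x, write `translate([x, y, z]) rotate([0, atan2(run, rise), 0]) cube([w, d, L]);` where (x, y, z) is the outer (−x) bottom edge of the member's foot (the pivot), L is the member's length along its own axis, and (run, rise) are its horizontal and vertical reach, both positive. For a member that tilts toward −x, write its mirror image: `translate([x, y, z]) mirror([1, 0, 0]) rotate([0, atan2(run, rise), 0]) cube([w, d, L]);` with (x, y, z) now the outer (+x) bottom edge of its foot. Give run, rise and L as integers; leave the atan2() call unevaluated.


translate([350, 0, 840]) cube([110, 715, 41]);
translate([0, 86, 0]) rotate([0, atan2(350, 840), 0]) cube([42, 49, 910]);
translate([810, 86, 0]) mirror([1, 0, 0]) rotate([0, atan2(350, 840), 0]) cube([42, 49, 910]);
translate([0, 580, 0]) rotate([0, atan2(350, 840), 0]) cube([42, 49, 910]);
translate([810, 580, 0]) mirror([1, 0, 0]) rotate([0, atan2(350, 840), 0]) cube([42, 49, 910]);


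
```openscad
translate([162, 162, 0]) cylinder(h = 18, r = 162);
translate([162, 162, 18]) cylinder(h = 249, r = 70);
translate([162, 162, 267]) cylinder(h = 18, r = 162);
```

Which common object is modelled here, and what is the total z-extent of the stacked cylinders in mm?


A spool. The overall height is 285 mm.

Three coaxial cylinders, large–small–large — a spool. Two 18 mm flanges and a 249 mm core give 18 + 249 + 18 = 285 mm.


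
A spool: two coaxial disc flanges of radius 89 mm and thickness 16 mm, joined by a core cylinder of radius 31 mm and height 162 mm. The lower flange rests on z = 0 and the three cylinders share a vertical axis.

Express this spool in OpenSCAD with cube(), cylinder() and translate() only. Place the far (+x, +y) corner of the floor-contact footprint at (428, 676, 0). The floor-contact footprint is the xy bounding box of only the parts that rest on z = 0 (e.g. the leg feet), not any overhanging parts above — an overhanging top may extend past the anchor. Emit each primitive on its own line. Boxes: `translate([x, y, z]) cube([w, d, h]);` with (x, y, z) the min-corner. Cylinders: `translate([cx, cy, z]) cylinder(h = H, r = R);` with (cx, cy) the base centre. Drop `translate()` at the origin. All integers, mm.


translate([339, 587, 0]) cylinder(h = 16, r = 89);
translate([339, 587, 16]) cylinder(h = 162, r = 31);
translate([339, 587, 178]) cylinder(h = 16, r = 89);


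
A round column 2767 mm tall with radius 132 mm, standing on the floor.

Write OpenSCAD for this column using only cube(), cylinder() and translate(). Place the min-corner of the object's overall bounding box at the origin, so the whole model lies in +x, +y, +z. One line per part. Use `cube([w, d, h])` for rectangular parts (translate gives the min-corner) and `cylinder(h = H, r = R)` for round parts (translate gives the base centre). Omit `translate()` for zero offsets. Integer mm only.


translate([132, 132, 0]) cylinder(h = 2767, r = 132);


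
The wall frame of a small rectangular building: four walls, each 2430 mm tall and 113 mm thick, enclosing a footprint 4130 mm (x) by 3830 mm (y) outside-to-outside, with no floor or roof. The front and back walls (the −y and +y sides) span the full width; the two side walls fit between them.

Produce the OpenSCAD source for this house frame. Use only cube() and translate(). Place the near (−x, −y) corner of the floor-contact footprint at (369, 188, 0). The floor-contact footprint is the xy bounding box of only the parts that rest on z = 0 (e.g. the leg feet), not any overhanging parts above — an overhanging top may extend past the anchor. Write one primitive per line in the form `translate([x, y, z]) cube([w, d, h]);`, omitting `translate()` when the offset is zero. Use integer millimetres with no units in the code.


translate([369, 188, 0]) cube([4130, 113, 2430]);
translate([369, 3905, 0]) cube([4130, 113, 2430]);
translate([369, 301, 0]) cube([113, 3604, 2430]);
translate([4386, 301, 0]) cube([113, 3604, 2430]);


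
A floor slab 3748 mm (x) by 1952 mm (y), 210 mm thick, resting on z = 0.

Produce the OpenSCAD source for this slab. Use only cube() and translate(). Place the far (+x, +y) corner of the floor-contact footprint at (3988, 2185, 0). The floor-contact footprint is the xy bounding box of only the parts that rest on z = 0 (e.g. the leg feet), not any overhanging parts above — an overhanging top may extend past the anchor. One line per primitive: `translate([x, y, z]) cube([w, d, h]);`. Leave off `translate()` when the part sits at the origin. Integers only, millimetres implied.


translate([240, 233, 0]) cube([3748, 1952, 210]);


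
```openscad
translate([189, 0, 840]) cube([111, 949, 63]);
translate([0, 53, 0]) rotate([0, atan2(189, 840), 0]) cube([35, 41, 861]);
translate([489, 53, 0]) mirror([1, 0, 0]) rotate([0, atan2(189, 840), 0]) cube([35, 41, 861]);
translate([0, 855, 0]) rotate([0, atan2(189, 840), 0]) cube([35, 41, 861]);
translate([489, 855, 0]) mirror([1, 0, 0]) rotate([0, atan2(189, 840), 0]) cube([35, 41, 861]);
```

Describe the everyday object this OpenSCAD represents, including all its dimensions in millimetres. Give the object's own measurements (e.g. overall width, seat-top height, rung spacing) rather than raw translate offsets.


A sawhorse. A 111×949×63 mm beam (x, y, z) sits on two A-frame leg pairs. Each pair is two raked legs of 35×41 mm section (41 mm along y) splaying symmetrically in x. Each leg rises 840 mm vertically over 189 mm of horizontal reach and is 861 mm long along its own axis. Every leg's outer bottom edge rests on the floor and its outer top edge meets a bottom edge of the beam — the left legs (tilting toward +x) meet the beam's −x bottom edge, the right legs (their mirror images, tilting toward −x) meet its +x bottom edge — so the leg tops tuck under the beam, the beam's underside is 840 mm above the floor, and the feet are 489 mm apart outside-to-outside with the beam centred between them. The two leg pairs are set in 53 mm from either end of the beam.


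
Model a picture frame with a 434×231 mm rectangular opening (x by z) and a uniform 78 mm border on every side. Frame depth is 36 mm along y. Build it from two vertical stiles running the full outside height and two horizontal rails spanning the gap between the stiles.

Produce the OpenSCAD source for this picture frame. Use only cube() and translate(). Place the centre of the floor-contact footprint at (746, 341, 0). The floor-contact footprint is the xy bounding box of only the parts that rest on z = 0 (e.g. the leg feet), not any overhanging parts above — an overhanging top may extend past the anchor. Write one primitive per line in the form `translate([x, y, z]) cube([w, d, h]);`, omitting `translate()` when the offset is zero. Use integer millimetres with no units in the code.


translate([451, 323, 0]) cube([78, 36, 387]);
translate([963, 323, 0]) cube([78, 36, 387]);
translate([529, 323, 0]) cube([434, 36, 78]);
translate([529, 323, 309]) cube([434, 36, 78]);


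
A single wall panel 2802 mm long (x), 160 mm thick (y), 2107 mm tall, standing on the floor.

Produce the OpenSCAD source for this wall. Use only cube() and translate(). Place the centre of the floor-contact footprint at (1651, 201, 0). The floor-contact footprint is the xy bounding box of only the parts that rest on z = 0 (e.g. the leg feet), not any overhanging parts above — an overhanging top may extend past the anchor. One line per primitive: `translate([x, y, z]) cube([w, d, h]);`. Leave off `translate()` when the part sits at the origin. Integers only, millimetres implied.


translate([250, 121, 0]) cube([2802, 160, 2107]);
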